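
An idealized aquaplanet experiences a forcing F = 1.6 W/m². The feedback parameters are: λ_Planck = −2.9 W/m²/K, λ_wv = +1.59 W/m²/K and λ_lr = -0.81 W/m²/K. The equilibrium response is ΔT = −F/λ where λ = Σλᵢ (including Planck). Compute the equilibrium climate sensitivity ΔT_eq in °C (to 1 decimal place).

0.8 °C

Net feedback parameter λ = (−2.9) + (+1.59) + (-0.81) = -2.12 W/m²/K.
ΔT = −F/λ = −1.6/(-2.12) = 0.8 °C.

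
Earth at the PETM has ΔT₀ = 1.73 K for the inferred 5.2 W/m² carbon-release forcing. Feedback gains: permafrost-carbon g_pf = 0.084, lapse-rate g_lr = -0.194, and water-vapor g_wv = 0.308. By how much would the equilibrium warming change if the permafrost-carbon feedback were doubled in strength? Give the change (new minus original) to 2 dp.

Original: g = 0.198, ΔT = 1.73/(1−0.198) = 2.1571 K.
With doubled permafrost-carbon: g' = 0.282, ΔT' = 1.73/(1−0.282) = 2.4095 K.
Change = 2.4095 − 2.1571 = 0.25 K.

0.25 K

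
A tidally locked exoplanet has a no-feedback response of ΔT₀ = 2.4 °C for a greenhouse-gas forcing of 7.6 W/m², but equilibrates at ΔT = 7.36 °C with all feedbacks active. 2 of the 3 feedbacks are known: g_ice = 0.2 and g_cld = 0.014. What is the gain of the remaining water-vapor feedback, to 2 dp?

Amplification A = ΔT/ΔT₀ = 7.36/2.4 = 3.067.
Total gain g = 1 − 1/A = 1 − 1/3.067 = 0.6739.
Known gains sum to 0.2 + 0.014 = 0.214.
g_wv = 0.6739 − 0.214 = 0.46.

0.46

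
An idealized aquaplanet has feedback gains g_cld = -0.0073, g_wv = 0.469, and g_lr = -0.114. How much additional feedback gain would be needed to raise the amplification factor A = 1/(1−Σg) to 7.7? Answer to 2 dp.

0.52

Current total gain = 0.3477.
Target gain for A = 7.7: g* = 1 − 1/7.7 = 0.8701.
Additional gain needed = 0.8701 − 0.3477 = 0.52.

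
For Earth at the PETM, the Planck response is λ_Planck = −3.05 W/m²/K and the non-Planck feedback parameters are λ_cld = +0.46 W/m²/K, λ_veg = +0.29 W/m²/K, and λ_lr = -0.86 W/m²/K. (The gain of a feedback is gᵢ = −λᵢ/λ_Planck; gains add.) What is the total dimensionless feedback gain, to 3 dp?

Convert to gains: g_cld = 0.46/3.05 = 0.1508; g_veg = 0.29/3.05 = 0.09508; g_lr = -0.86/3.05 = -0.282.
Total gain g = -0.03612.

-0.036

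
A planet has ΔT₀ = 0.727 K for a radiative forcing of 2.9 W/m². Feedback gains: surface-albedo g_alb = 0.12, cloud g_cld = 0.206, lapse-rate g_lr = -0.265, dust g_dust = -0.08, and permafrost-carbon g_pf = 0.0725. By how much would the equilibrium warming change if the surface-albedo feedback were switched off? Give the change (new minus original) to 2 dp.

-0.09 K

Original: g = 0.0535, ΔT = 0.727/(1−0.0535) = 0.7681 K.
Without surface-albedo: g' = -0.0665, ΔT' = 0.727/(1+0.0665) = 0.6817 K.
Change = 0.6817 − 0.7681 = -0.09 K.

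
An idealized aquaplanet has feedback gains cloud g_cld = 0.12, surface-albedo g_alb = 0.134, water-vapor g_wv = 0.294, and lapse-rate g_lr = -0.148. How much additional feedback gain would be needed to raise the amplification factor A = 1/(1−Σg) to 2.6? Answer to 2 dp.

0.22

Current total gain = 0.4.
Target gain for A = 2.6: g* = 1 − 1/2.6 = 0.6154.
Additional gain needed = 0.6154 − 0.4 = 0.22.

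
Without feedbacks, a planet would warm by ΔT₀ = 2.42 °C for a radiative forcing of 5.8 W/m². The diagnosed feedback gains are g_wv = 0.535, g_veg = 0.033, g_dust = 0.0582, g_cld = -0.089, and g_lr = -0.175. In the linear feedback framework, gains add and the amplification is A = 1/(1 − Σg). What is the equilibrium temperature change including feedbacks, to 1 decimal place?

Total gain g = 0.535 + 0.033 + 0.0582 − 0.089 − 0.175 = 0.3622.
Amplification A = 1/(1 − 0.3622) = 1.568.
ΔT = 2.42 × 1.568 = 3.8 °C.

3.8 °C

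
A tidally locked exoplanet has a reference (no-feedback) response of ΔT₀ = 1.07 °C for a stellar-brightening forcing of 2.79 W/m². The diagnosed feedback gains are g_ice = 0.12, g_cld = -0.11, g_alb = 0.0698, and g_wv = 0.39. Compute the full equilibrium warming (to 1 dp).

Total gain g = 0.12 − 0.11 + 0.0698 + 0.39 = 0.4698.
Amplification A = 1/(1 − 0.4698) = 1.886.
ΔT = 1.07 × 1.886 = 2.0 °C.

2.0 °C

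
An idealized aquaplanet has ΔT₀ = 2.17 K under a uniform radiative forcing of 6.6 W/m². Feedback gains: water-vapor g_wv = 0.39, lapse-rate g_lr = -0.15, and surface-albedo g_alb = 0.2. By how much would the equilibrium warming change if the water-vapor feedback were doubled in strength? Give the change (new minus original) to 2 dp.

Original: g = 0.44, ΔT = 2.17/(1−0.44) = 3.8750 K.
With doubled water-vapor: g' = 0.83, ΔT' = 2.17/(1−0.83) = 12.7647 K.
Change = 12.7647 − 3.8750 = 8.89 K.

8.89 K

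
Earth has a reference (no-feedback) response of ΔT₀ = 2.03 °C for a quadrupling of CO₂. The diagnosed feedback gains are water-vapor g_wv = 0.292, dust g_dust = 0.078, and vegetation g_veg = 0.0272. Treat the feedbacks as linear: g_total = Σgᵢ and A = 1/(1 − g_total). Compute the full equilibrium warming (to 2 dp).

3.37 °C

Total gain g = 0.292 + 0.078 + 0.0272 = 0.3972.
Amplification A = 1/(1 − 0.3972) = 1.659.
ΔT = 2.03 × 1.659 = 3.37 °C.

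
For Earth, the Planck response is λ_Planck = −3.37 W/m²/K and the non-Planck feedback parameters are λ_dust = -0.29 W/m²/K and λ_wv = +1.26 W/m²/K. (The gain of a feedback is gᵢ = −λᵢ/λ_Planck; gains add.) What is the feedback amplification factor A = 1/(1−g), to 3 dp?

1.404

Convert to gains: g_dust = -0.29/3.37 = -0.08605; g_wv = 1.26/3.37 = 0.3739.
Total gain g = 0.28785.
A = 1/(1 − 0.28785) = 1.404.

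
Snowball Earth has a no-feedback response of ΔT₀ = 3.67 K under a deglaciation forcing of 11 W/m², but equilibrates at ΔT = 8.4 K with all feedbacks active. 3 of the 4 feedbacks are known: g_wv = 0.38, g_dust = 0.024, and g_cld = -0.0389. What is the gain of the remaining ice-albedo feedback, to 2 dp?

0.20

Amplification A = ΔT/ΔT₀ = 8.4/3.67 = 2.289.
Total gain g = 1 − 1/A = 1 − 1/2.289 = 0.5631.
Known gains sum to 0.38 + 0.024 − 0.0389 = 0.3651.
g_ice = 0.5631 − 0.3651 = 0.20.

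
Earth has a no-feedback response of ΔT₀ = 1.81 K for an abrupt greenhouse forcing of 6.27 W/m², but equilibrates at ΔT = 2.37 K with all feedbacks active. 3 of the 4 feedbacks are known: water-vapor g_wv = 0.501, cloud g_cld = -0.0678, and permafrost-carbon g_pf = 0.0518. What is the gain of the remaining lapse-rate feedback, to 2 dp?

-0.25

Amplification A = ΔT/ΔT₀ = 2.37/1.81 = 1.309.
Total gain g = 1 − 1/A = 1 − 1/1.309 = 0.2361.
Known gains sum to 0.501 − 0.0678 + 0.0518 = 0.485.
g_lr = 0.2361 − 0.485 = -0.25.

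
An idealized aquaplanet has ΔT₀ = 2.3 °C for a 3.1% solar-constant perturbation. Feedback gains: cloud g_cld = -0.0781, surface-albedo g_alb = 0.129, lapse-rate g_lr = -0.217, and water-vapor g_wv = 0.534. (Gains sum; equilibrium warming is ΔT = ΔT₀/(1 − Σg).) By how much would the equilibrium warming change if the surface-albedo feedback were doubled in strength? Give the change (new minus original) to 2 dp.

Original: g = 0.3679, ΔT = 2.3/(1−0.3679) = 3.6387 °C.
With doubled surface-albedo: g' = 0.4969, ΔT' = 2.3/(1−0.4969) = 4.5717 °C.
Change = 4.5717 − 3.6387 = 0.93 °C.

0.93 °C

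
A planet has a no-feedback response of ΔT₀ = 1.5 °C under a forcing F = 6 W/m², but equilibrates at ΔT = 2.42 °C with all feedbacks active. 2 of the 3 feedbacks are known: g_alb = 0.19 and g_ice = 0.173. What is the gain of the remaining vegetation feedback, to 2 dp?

0.02

Amplification A = ΔT/ΔT₀ = 2.42/1.5 = 1.613.
Total gain g = 1 − 1/A = 1 − 1/1.613 = 0.38.
Known gains sum to 0.19 + 0.173 = 0.363.
g_veg = 0.38 − 0.363 = 0.02.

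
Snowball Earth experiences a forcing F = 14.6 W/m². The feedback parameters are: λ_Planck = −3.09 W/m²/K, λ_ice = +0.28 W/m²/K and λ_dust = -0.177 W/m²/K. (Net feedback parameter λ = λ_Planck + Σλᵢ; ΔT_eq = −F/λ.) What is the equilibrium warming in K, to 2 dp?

Net feedback parameter λ = (−3.09) + (+0.28) + (-0.177) = -2.987 W/m²/K.
ΔT = −F/λ = −14.6/(-2.987) = 4.89 K.

4.89 K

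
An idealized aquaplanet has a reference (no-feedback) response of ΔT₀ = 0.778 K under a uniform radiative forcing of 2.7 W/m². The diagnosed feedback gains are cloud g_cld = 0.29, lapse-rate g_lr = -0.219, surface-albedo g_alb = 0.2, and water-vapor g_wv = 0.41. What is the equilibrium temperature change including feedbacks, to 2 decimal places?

Total gain g = 0.29 − 0.219 + 0.2 + 0.41 = 0.681.
Amplification A = 1/(1 − 0.681) = 3.135.
ΔT = 0.778 × 3.135 = 2.44 K.

2.44 K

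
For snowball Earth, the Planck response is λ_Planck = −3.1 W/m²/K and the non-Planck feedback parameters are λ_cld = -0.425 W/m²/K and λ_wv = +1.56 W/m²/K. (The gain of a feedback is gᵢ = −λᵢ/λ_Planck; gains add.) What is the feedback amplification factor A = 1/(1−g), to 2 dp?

Convert to gains: g_cld = -0.425/3.1 = -0.1371; g_wv = 1.56/3.1 = 0.5032.
Total gain g = 0.3661.
A = 1/(1 − 0.3661) = 1.58.

1.58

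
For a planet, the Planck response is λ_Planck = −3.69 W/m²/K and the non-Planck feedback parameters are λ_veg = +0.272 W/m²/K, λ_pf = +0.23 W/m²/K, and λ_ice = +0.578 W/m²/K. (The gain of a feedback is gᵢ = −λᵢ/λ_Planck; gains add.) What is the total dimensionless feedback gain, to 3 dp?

0.293

Convert to gains: g_veg = 0.272/3.69 = 0.07371; g_pf = 0.23/3.69 = 0.06233; g_ice = 0.578/3.69 = 0.1566.
Total gain g = 0.29264.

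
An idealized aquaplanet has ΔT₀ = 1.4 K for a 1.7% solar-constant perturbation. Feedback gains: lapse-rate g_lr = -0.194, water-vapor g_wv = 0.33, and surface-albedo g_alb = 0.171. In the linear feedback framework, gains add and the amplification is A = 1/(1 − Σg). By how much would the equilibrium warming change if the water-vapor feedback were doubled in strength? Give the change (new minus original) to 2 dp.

Original: g = 0.307, ΔT = 1.4/(1−0.307) = 2.0202 K.
With doubled water-vapor: g' = 0.637, ΔT' = 1.4/(1−0.637) = 3.8567 K.
Change = 3.8567 − 2.0202 = 1.84 K.

1.84 K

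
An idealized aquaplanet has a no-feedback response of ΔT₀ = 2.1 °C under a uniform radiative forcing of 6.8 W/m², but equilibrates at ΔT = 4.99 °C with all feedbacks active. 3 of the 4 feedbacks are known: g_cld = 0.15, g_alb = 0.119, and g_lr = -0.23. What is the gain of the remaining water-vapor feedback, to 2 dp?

0.54

Amplification A = ΔT/ΔT₀ = 4.99/2.1 = 2.376.
Total gain g = 1 − 1/A = 1 − 1/2.376 = 0.5791.
Known gains sum to 0.15 + 0.119 − 0.23 = 0.039.
g_wv = 0.5791 − 0.039 = 0.54.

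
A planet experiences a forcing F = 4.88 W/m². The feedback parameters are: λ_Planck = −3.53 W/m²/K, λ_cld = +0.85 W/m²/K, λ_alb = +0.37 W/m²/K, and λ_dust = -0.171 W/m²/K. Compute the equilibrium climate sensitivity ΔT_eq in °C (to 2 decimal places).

Net feedback parameter λ = (−3.53) + (+0.85) + (+0.37) + (-0.171) = -2.481 W/m²/K.
ΔT = −F/λ = −4.88/(-2.481) = 1.97 °C.

1.97 °C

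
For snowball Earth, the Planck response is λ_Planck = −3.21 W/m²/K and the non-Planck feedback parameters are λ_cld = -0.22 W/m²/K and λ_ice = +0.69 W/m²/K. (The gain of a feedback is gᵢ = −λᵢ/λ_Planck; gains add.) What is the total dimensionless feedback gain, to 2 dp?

0.15

Convert to gains: g_cld = -0.22/3.21 = -0.06854; g_ice = 0.69/3.21 = 0.215.
Total gain g = 0.14646.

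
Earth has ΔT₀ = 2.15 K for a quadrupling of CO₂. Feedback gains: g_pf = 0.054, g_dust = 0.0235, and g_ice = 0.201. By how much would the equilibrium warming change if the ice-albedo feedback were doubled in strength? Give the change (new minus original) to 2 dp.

1.15 K

Original: g = 0.2785, ΔT = 2.15/(1−0.2785) = 2.9799 K.
With doubled ice-albedo: g' = 0.4795, ΔT' = 2.15/(1−0.4795) = 4.1306 K.
Change = 4.1306 − 2.9799 = 1.15 K.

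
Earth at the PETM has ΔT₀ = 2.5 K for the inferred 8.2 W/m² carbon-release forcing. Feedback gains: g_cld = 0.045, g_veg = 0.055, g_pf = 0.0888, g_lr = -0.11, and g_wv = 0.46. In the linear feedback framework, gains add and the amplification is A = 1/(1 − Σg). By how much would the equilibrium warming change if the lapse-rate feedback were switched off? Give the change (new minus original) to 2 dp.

1.70 K

Original: g = 0.5388, ΔT = 2.5/(1−0.5388) = 5.4206 K.
Without lapse-rate: g' = 0.6488, ΔT' = 2.5/(1−0.6488) = 7.1185 K.
Change = 7.1185 − 5.4206 = 1.70 K.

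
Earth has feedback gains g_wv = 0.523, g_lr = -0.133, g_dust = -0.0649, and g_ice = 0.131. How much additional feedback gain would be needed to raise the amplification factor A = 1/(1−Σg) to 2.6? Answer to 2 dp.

0.16

Current total gain = 0.4561.
Target gain for A = 2.6: g* = 1 − 1/2.6 = 0.6154.
Additional gain needed = 0.6154 − 0.4561 = 0.16.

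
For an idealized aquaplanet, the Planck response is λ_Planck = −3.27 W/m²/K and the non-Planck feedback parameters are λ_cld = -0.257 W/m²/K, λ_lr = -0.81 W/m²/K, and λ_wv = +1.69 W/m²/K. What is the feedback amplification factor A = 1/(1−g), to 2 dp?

1.24

Convert to gains: g_cld = -0.257/3.27 = -0.07859; g_lr = -0.81/3.27 = -0.2477; g_wv = 1.69/3.27 = 0.5168.
Total gain g = 0.19051.
A = 1/(1 − 0.19051) = 1.24.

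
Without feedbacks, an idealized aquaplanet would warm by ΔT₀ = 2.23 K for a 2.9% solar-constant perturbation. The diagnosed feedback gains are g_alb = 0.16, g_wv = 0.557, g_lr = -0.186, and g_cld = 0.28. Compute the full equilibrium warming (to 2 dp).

11.80 K

Total gain g = 0.16 + 0.557 − 0.186 + 0.28 = 0.811.
Amplification A = 1/(1 − 0.811) = 5.291.
ΔT = 2.23 × 5.291 = 11.80 K.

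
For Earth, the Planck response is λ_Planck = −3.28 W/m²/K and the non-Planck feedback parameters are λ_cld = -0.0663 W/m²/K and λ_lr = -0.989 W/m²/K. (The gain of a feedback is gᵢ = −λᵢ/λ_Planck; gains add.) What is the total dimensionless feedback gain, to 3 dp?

-0.322

Convert to gains: g_cld = -0.0663/3.28 = -0.02021; g_lr = -0.989/3.28 = -0.3015.
Total gain g = -0.32171.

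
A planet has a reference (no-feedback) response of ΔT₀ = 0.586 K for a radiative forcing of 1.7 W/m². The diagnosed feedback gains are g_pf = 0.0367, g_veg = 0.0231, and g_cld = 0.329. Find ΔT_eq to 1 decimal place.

Total gain g = 0.0367 + 0.0231 + 0.329 = 0.3888.
Amplification A = 1/(1 − 0.3888) = 1.636.
ΔT = 0.586 × 1.636 = 1.0 K.

1.0 K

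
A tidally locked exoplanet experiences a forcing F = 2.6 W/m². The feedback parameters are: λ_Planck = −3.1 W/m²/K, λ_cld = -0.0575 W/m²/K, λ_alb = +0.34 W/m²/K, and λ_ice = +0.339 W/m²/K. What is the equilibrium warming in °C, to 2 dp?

Net feedback parameter λ = (−3.1) + (-0.0575) + (+0.34) + (+0.339) = -2.4785 W/m²/K.
ΔT = −F/λ = −2.6/(-2.4785) = 1.05 °C.

1.05 °C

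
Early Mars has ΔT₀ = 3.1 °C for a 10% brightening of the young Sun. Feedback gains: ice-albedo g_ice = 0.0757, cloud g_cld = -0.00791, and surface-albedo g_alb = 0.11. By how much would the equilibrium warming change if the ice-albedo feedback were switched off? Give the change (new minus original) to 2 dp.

Original: g = 0.17779, ΔT = 3.1/(1−0.17779) = 3.7703 °C.
Without ice-albedo: g' = 0.10209, ΔT' = 3.1/(1−0.10209) = 3.4525 °C.
Change = 3.4525 − 3.7703 = -0.32 °C.

-0.32 °C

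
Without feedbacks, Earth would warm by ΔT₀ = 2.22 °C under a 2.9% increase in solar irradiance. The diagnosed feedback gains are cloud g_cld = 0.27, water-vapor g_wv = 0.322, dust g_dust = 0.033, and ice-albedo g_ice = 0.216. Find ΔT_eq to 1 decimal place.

14.0 °C

Total gain g = 0.27 + 0.322 + 0.033 + 0.216 = 0.841.
Amplification A = 1/(1 − 0.841) = 6.289.
ΔT = 2.22 × 6.289 = 14.0 °C.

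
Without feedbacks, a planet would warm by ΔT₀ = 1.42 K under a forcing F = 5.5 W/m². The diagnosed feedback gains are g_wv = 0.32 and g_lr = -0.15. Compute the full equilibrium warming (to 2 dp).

Total gain g = 0.32 − 0.15 = 0.17.
Amplification A = 1/(1 − 0.17) = 1.205.
ΔT = 1.42 × 1.205 = 1.71 K.

1.71 K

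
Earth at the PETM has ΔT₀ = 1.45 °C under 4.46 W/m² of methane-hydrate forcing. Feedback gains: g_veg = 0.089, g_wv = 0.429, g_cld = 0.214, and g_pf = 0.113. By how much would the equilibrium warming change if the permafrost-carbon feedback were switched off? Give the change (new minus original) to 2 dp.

Original: g = 0.845, ΔT = 1.45/(1−0.845) = 9.3548 °C.
Without permafrost-carbon: g' = 0.732, ΔT' = 1.45/(1−0.732) = 5.4104 °C.
Change = 5.4104 − 9.3548 = -3.94 °C.

-3.94 °C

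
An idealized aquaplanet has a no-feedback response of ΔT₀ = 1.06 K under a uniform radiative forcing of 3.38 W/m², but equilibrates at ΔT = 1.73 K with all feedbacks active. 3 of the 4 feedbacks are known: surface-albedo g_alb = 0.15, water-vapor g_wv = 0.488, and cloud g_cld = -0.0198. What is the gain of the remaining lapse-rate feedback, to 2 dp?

Amplification A = ΔT/ΔT₀ = 1.73/1.06 = 1.632.
Total gain g = 1 − 1/A = 1 − 1/1.632 = 0.3873.
Known gains sum to 0.15 + 0.488 − 0.0198 = 0.6182.
g_lr = 0.3873 − 0.6182 = -0.23.

-0.23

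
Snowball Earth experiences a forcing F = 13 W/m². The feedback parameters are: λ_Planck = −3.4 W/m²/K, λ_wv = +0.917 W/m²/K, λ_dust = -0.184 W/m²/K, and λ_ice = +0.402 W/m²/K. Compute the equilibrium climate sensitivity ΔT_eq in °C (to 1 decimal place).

Net feedback parameter λ = (−3.4) + (+0.917) + (-0.184) + (+0.402) = -2.265 W/m²/K.
ΔT = −F/λ = −13/(-2.265) = 5.7 °C.

5.7 °C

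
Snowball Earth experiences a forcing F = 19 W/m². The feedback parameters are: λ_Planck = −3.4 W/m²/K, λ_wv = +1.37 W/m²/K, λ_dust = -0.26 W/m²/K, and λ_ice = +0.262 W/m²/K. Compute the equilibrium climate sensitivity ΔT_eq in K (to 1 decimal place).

9.4 K

Net feedback parameter λ = (−3.4) + (+1.37) + (-0.26) + (+0.262) = -2.028 W/m²/K.
ΔT = −F/λ = −19/(-2.028) = 9.4 K.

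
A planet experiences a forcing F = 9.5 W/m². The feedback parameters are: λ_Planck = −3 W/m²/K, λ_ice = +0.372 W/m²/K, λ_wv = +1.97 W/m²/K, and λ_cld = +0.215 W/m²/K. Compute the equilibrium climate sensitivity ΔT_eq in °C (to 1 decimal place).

21.4 °C

Net feedback parameter λ = (−3) + (+0.372) + (+1.97) + (+0.215) = -0.443 W/m²/K.
ΔT = −F/λ = −9.5/(-0.443) = 21.4 °C.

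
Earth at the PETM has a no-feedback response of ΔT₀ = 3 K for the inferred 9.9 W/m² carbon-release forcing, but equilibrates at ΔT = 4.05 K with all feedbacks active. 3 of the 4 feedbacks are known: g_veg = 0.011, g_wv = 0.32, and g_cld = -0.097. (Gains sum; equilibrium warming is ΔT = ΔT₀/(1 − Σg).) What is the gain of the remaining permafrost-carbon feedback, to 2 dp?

Amplification A = ΔT/ΔT₀ = 4.05/3 = 1.35.
Total gain g = 1 − 1/A = 1 − 1/1.35 = 0.2593.
Known gains sum to 0.011 + 0.32 − 0.097 = 0.234.
g_pf = 0.2593 − 0.234 = 0.03.

0.03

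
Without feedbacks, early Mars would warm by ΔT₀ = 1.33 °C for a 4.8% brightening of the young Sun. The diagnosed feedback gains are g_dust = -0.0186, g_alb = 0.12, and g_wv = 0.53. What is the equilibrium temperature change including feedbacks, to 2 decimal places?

Total gain g = -0.0186 + 0.12 + 0.53 = 0.6314.
Amplification A = 1/(1 − 0.6314) = 2.713.
ΔT = 1.33 × 2.713 = 3.61 °C.

3.61 °C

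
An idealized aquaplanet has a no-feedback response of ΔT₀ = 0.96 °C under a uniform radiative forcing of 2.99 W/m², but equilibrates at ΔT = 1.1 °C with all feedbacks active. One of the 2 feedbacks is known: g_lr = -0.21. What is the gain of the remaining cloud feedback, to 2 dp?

Amplification A = ΔT/ΔT₀ = 1.1/0.96 = 1.146.
Total gain g = 1 − 1/A = 1 − 1/1.146 = 0.1274.
The known gain is -0.21.
g_cld = 0.1274 + 0.21 = 0.34.

0.34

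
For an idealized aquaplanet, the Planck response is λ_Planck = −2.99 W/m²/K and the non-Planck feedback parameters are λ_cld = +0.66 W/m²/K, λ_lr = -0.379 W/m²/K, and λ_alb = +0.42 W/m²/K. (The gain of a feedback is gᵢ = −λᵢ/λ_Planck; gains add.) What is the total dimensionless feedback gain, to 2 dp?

Convert to gains: g_cld = 0.66/2.99 = 0.2207; g_lr = -0.379/2.99 = -0.1268; g_alb = 0.42/2.99 = 0.1405.
Total gain g = 0.2344.

0.23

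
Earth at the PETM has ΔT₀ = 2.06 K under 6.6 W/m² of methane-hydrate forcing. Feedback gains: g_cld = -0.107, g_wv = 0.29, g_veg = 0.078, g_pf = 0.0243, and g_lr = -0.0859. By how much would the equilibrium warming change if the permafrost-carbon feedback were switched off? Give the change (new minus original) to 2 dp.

-0.08 K

Original: g = 0.1994, ΔT = 2.06/(1−0.1994) = 2.5731 K.
Without permafrost-carbon: g' = 0.1751, ΔT' = 2.06/(1−0.1751) = 2.4973 K.
Change = 2.4973 − 2.5731 = -0.08 K.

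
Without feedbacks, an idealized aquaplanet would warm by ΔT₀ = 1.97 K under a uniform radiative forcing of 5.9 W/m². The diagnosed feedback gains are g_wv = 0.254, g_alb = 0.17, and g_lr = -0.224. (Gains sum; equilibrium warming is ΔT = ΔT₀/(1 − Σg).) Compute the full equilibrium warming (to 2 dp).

Total gain g = 0.254 + 0.17 − 0.224 = 0.2.
Amplification A = 1/(1 − 0.2) = 1.25.
ΔT = 1.97 × 1.25 = 2.46 K.

2.46 K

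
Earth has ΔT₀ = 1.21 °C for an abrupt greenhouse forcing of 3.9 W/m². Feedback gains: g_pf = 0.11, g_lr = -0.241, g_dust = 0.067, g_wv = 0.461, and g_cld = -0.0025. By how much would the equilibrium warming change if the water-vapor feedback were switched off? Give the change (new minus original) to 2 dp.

-0.86 °C

Original: g = 0.3945, ΔT = 1.21/(1−0.3945) = 1.9983 °C.
Without water-vapor: g' = -0.0665, ΔT' = 1.21/(1+0.0665) = 1.1346 °C.
Change = 1.1346 − 1.9983 = -0.86 °C.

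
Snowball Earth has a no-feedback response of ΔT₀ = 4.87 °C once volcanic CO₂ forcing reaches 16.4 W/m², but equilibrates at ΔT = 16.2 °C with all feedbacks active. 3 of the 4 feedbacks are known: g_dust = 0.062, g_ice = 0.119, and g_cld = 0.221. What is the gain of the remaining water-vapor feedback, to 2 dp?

0.30

Amplification A = ΔT/ΔT₀ = 16.2/4.87 = 3.326.
Total gain g = 1 − 1/A = 1 − 1/3.326 = 0.6993.
Known gains sum to 0.062 + 0.119 + 0.221 = 0.402.
g_wv = 0.6993 − 0.402 = 0.30.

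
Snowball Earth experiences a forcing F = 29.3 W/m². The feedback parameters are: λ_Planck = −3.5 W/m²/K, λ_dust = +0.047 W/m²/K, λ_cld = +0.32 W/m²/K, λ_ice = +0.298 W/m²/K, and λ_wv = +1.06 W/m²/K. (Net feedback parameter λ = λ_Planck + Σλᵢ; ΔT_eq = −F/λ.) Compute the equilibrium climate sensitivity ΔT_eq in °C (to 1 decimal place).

16.5 °C

Net feedback parameter λ = (−3.5) + (+0.047) + (+0.32) + (+0.298) + (+1.06) = -1.775 W/m²/K.
ΔT = −F/λ = −29.3/(-1.775) = 16.5 °C.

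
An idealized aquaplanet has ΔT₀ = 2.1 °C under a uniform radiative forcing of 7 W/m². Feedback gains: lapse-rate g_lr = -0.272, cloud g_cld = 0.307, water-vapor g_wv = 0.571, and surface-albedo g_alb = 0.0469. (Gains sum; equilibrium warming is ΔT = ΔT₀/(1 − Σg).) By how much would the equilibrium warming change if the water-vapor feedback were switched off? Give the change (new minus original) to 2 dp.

-3.76 °C

Original: g = 0.6529, ΔT = 2.1/(1−0.6529) = 6.0501 °C.
Without water-vapor: g' = 0.0819, ΔT' = 2.1/(1−0.0819) = 2.2873 °C.
Change = 2.2873 − 6.0501 = -3.76 °C.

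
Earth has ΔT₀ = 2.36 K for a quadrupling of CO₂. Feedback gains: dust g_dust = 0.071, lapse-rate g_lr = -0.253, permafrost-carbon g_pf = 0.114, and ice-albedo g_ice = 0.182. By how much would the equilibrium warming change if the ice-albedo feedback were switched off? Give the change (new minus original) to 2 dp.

Original: g = 0.114, ΔT = 2.36/(1−0.114) = 2.6637 K.
Without ice-albedo: g' = -0.068, ΔT' = 2.36/(1+0.068) = 2.2097 K.
Change = 2.2097 − 2.6637 = -0.45 K.

-0.45 K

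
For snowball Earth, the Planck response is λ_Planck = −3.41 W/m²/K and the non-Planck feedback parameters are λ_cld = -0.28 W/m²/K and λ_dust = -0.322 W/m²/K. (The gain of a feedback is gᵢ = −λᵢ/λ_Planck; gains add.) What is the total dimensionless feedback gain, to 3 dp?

Convert to gains: g_cld = -0.28/3.41 = -0.08211; g_dust = -0.322/3.41 = -0.09443.
Total gain g = -0.17654.

-0.177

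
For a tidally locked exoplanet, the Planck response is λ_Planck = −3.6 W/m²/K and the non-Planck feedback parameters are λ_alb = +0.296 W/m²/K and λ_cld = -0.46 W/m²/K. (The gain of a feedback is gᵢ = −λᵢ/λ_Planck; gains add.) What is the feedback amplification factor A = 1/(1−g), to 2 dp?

0.96

Convert to gains: g_alb = 0.296/3.6 = 0.08222; g_cld = -0.46/3.6 = -0.1278.
Total gain g = -0.04558.
A = 1/(1 + 0.04558) = 0.96.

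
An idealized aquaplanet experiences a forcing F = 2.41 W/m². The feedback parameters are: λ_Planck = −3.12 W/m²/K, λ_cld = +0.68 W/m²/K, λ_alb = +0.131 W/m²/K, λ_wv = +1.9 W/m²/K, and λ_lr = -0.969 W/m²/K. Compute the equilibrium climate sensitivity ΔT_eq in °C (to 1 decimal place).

Net feedback parameter λ = (−3.12) + (+0.68) + (+0.131) + (+1.9) + (-0.969) = -1.378 W/m²/K.
ΔT = −F/λ = −2.41/(-1.378) = 1.7 °C.

1.7 °C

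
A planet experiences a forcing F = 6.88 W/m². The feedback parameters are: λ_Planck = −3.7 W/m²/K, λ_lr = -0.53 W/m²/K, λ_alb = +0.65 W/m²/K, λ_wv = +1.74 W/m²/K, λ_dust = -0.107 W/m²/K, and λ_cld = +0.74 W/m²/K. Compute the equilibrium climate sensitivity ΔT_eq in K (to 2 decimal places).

5.70 K

Net feedback parameter λ = (−3.7) + (-0.53) + (+0.65) + (+1.74) + (-0.107) + (+0.74) = -1.207 W/m²/K.
ΔT = −F/λ = −6.88/(-1.207) = 5.70 K.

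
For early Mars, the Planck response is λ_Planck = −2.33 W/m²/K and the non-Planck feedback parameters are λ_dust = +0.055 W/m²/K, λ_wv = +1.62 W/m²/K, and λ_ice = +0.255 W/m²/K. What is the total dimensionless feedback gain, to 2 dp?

0.83

Convert to gains: g_dust = 0.055/2.33 = 0.02361; g_wv = 1.62/2.33 = 0.6953; g_ice = 0.255/2.33 = 0.1094.
Total gain g = 0.82831.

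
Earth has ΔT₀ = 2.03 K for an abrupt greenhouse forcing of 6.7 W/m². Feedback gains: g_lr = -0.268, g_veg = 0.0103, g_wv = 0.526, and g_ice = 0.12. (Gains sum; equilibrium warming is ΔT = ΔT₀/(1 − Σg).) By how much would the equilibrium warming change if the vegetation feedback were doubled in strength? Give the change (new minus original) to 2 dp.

Original: g = 0.3883, ΔT = 2.03/(1−0.3883) = 3.3186 K.
With doubled vegetation: g' = 0.3986, ΔT' = 2.03/(1−0.3986) = 3.3755 K.
Change = 3.3755 − 3.3186 = 0.06 K.

0.06 K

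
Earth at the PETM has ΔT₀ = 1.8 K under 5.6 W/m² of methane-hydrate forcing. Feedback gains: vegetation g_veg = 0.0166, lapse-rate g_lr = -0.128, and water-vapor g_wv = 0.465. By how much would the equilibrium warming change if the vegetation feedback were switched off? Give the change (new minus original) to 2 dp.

Original: g = 0.3536, ΔT = 1.8/(1−0.3536) = 2.7847 K.
Without vegetation: g' = 0.337, ΔT' = 1.8/(1−0.337) = 2.7149 K.
Change = 2.7149 − 2.7847 = -0.07 K.

-0.07 K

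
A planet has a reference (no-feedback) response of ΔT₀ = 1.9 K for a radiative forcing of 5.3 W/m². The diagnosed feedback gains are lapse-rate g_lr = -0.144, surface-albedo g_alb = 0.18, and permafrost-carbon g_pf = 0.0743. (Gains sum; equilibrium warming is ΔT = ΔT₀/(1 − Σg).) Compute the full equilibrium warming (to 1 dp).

Total gain g = -0.144 + 0.18 + 0.0743 = 0.1103.
Amplification A = 1/(1 − 0.1103) = 1.124.
ΔT = 1.9 × 1.124 = 2.1 K.

2.1 K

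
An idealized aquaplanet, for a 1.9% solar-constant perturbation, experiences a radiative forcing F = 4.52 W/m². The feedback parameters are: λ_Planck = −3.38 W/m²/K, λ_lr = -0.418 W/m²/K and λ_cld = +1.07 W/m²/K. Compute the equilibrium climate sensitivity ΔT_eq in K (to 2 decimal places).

Net feedback parameter λ = (−3.38) + (-0.418) + (+1.07) = -2.728 W/m²/K.
ΔT = −F/λ = −4.52/(-2.728) = 1.66 K.

1.66 K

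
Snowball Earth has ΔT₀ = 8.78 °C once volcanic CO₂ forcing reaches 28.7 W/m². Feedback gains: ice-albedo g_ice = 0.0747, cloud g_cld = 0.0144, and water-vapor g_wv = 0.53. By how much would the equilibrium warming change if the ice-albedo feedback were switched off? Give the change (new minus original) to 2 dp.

-3.78 °C

Original: g = 0.6191, ΔT = 8.78/(1−0.6191) = 23.0507 °C.
Without ice-albedo: g' = 0.5444, ΔT' = 8.78/(1−0.5444) = 19.2713 °C.
Change = 19.2713 − 23.0507 = -3.78 °C.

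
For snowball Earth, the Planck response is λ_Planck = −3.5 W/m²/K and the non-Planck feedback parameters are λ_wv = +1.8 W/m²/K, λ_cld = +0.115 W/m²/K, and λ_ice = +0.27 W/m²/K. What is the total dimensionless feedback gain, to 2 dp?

0.62

Convert to gains: g_wv = 1.8/3.5 = 0.5143; g_cld = 0.115/3.5 = 0.03286; g_ice = 0.27/3.5 = 0.07714.
Total gain g = 0.6243.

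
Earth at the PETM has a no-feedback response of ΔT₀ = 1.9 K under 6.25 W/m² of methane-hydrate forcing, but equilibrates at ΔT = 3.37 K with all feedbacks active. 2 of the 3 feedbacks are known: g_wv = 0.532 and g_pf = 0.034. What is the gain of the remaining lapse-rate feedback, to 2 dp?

-0.13

Amplification A = ΔT/ΔT₀ = 3.37/1.9 = 1.774.
Total gain g = 1 − 1/A = 1 − 1/1.774 = 0.4363.
Known gains sum to 0.532 + 0.034 = 0.566.
g_lr = 0.4363 − 0.566 = -0.13.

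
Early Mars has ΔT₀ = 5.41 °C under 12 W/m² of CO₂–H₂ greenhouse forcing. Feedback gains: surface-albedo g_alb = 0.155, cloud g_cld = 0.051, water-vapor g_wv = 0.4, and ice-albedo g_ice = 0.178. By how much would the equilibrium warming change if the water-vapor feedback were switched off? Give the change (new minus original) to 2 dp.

Original: g = 0.784, ΔT = 5.41/(1−0.784) = 25.0463 °C.
Without water-vapor: g' = 0.384, ΔT' = 5.41/(1−0.384) = 8.7825 °C.
Change = 8.7825 − 25.0463 = -16.26 °C.

-16.26 °C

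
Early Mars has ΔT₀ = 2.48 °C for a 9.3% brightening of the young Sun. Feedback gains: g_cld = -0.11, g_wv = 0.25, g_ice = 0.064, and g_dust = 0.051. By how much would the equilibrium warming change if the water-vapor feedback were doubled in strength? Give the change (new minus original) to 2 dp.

Original: g = 0.255, ΔT = 2.48/(1−0.255) = 3.3289 °C.
With doubled water-vapor: g' = 0.505, ΔT' = 2.48/(1−0.505) = 5.0101 °C.
Change = 5.0101 − 3.3289 = 1.68 °C.

1.68 °C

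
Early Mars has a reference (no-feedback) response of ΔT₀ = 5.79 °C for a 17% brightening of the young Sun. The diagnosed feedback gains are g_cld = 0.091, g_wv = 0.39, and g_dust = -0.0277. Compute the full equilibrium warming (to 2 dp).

10.59 °C

Total gain g = 0.091 + 0.39 − 0.0277 = 0.4533.
Amplification A = 1/(1 − 0.4533) = 1.829.
ΔT = 5.79 × 1.829 = 10.59 °C.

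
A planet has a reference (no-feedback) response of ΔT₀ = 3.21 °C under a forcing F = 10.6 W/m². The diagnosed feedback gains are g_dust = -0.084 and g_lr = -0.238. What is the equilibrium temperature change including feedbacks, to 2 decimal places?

Total gain g = -0.084 − 0.238 = -0.322.
Amplification A = 1/(1 + 0.322) = 0.7564.
ΔT = 3.21 × 0.7564 = 2.43 °C.

2.43 °C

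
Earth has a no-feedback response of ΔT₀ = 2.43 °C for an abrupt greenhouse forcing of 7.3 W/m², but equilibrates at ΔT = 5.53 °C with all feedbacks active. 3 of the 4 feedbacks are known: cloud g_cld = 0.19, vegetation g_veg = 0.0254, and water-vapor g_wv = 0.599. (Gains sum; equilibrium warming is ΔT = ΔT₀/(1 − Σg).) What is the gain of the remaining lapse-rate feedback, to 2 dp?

-0.25

Amplification A = ΔT/ΔT₀ = 5.53/2.43 = 2.276.
Total gain g = 1 − 1/A = 1 − 1/2.276 = 0.5606.
Known gains sum to 0.19 + 0.0254 + 0.599 = 0.8144.
g_lr = 0.5606 − 0.8144 = -0.25.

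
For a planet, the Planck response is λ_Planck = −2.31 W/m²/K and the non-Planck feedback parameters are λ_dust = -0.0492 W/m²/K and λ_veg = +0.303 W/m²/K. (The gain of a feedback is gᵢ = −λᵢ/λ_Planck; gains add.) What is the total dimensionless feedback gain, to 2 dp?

Convert to gains: g_dust = -0.0492/2.31 = -0.0213; g_veg = 0.303/2.31 = 0.1312.
Total gain g = 0.1099.

0.11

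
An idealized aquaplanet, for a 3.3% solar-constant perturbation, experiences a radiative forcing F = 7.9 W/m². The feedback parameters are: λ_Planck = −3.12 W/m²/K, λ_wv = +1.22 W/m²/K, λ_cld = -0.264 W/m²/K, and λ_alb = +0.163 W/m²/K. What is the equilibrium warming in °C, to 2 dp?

3.95 °C

Net feedback parameter λ = (−3.12) + (+1.22) + (-0.264) + (+0.163) = -2.001 W/m²/K.
ΔT = −F/λ = −7.9/(-2.001) = 3.95 °C.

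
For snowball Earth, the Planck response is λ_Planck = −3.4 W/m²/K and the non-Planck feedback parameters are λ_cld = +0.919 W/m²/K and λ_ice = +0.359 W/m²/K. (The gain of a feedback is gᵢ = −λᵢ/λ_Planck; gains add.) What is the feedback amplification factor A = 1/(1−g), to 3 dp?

Convert to gains: g_cld = 0.919/3.4 = 0.2703; g_ice = 0.359/3.4 = 0.1056.
Total gain g = 0.3759.
A = 1/(1 − 0.3759) = 1.602.

1.602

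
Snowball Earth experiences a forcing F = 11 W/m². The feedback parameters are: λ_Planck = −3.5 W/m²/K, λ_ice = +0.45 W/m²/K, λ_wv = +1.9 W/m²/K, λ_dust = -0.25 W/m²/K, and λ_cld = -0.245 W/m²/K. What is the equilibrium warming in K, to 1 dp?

Net feedback parameter λ = (−3.5) + (+0.45) + (+1.9) + (-0.25) + (-0.245) = -1.645 W/m²/K.
ΔT = −F/λ = −11/(-1.645) = 6.7 K.

6.7 K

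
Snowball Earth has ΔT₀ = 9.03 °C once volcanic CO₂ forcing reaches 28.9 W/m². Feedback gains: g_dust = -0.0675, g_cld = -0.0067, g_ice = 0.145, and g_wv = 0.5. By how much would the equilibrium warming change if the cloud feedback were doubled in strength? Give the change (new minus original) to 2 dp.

Original: g = 0.5708, ΔT = 9.03/(1−0.5708) = 21.0391 °C.
With doubled cloud: g' = 0.5641, ΔT' = 9.03/(1−0.5641) = 20.7158 °C.
Change = 20.7158 − 21.0391 = -0.32 °C.

-0.32 °C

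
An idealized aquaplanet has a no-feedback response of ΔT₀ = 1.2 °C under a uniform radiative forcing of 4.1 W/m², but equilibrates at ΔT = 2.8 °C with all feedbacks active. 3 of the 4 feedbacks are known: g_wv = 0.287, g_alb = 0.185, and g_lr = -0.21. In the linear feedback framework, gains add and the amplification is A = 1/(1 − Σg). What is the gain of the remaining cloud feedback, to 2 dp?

Amplification A = ΔT/ΔT₀ = 2.8/1.2 = 2.333.
Total gain g = 1 − 1/A = 1 − 1/2.333 = 0.5714.
Known gains sum to 0.287 + 0.185 − 0.21 = 0.262.
g_cld = 0.5714 − 0.262 = 0.31.

0.31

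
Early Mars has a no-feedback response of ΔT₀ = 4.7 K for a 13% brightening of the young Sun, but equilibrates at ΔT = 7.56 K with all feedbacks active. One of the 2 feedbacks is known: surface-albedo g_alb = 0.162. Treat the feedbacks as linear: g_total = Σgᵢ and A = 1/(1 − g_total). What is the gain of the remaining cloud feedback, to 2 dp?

0.22

Amplification A = ΔT/ΔT₀ = 7.56/4.7 = 1.609.
Total gain g = 1 − 1/A = 1 − 1/1.609 = 0.3785.
The known gain is 0.162.
g_cld = 0.3785 − 0.162 = 0.22.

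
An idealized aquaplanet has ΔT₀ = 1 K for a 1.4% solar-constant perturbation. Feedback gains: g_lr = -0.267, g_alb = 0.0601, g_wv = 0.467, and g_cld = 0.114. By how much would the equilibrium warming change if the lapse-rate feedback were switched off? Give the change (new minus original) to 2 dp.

Original: g = 0.3741, ΔT = 1/(1−0.3741) = 1.5977 K.
Without lapse-rate: g' = 0.6411, ΔT' = 1/(1−0.6411) = 2.7863 K.
Change = 2.7863 − 1.5977 = 1.19 K.

1.19 K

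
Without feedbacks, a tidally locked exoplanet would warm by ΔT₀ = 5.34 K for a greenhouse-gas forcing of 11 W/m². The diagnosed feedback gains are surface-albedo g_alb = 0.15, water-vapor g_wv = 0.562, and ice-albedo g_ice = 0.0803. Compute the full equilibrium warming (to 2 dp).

Total gain g = 0.15 + 0.562 + 0.0803 = 0.7923.
Amplification A = 1/(1 − 0.7923) = 4.815.
ΔT = 5.34 × 4.815 = 25.71 K.

25.71 K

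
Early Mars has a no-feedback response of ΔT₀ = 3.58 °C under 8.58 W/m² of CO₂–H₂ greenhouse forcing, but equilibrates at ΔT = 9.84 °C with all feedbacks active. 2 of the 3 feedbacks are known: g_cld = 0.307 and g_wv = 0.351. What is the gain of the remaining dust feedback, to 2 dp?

Amplification A = ΔT/ΔT₀ = 9.84/3.58 = 2.749.
Total gain g = 1 − 1/A = 1 − 1/2.749 = 0.6362.
Known gains sum to 0.307 + 0.351 = 0.658.
g_dust = 0.6362 − 0.658 = -0.02.

-0.02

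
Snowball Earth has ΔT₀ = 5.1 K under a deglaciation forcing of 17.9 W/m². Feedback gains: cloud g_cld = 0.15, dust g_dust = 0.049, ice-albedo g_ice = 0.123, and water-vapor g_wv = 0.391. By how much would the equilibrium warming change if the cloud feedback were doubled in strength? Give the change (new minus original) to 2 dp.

Original: g = 0.713, ΔT = 5.1/(1−0.713) = 17.7700 K.
With doubled cloud: g' = 0.863, ΔT' = 5.1/(1−0.863) = 37.2263 K.
Change = 37.2263 − 17.7700 = 19.46 K.

19.46 K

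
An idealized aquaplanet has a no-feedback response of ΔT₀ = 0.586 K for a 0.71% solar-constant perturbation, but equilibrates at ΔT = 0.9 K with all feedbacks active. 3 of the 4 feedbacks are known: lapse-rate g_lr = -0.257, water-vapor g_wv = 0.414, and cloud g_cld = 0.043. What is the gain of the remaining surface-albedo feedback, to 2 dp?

Amplification A = ΔT/ΔT₀ = 0.9/0.586 = 1.536.
Total gain g = 1 − 1/A = 1 − 1/1.536 = 0.349.
Known gains sum to -0.257 + 0.414 + 0.043 = 0.2.
g_alb = 0.349 − 0.2 = 0.15.

0.15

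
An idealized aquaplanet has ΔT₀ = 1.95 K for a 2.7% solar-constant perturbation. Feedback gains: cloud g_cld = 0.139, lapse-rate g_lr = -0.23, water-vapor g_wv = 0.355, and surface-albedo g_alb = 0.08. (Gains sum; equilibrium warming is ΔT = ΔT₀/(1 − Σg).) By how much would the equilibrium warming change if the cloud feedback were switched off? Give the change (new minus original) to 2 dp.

-0.52 K

Original: g = 0.344, ΔT = 1.95/(1−0.344) = 2.9726 K.
Without cloud: g' = 0.205, ΔT' = 1.95/(1−0.205) = 2.4528 K.
Change = 2.4528 − 2.9726 = -0.52 K.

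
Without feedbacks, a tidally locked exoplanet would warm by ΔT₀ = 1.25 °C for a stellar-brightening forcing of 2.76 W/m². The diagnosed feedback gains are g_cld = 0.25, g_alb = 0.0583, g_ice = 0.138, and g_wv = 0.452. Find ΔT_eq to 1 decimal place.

Total gain g = 0.25 + 0.0583 + 0.138 + 0.452 = 0.8983.
Amplification A = 1/(1 − 0.8983) = 9.833.
ΔT = 1.25 × 9.833 = 12.3 °C.

12.3 °C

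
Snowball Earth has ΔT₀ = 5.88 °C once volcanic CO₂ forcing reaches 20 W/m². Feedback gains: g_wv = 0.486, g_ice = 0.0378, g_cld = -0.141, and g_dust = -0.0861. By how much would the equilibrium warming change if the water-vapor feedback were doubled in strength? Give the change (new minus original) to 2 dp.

Original: g = 0.2967, ΔT = 5.88/(1−0.2967) = 8.3606 °C.
With doubled water-vapor: g' = 0.7827, ΔT' = 5.88/(1−0.7827) = 27.0594 °C.
Change = 27.0594 − 8.3606 = 18.70 °C.

18.70 °C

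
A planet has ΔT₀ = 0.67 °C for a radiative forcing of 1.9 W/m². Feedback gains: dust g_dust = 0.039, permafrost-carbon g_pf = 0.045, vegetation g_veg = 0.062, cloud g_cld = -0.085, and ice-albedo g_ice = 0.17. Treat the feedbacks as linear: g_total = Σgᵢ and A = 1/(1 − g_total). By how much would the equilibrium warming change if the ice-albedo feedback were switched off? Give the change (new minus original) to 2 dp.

Original: g = 0.231, ΔT = 0.67/(1−0.231) = 0.8713 °C.
Without ice-albedo: g' = 0.061, ΔT' = 0.67/(1−0.061) = 0.7135 °C.
Change = 0.7135 − 0.8713 = -0.16 °C.

-0.16 °C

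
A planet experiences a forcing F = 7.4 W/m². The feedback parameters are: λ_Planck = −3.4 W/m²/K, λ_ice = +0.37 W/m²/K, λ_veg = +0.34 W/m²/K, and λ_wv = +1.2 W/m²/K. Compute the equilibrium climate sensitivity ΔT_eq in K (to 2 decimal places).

4.97 K

Net feedback parameter λ = (−3.4) + (+0.37) + (+0.34) + (+1.2) = -1.49 W/m²/K.
ΔT = −F/λ = −7.4/(-1.49) = 4.97 K.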